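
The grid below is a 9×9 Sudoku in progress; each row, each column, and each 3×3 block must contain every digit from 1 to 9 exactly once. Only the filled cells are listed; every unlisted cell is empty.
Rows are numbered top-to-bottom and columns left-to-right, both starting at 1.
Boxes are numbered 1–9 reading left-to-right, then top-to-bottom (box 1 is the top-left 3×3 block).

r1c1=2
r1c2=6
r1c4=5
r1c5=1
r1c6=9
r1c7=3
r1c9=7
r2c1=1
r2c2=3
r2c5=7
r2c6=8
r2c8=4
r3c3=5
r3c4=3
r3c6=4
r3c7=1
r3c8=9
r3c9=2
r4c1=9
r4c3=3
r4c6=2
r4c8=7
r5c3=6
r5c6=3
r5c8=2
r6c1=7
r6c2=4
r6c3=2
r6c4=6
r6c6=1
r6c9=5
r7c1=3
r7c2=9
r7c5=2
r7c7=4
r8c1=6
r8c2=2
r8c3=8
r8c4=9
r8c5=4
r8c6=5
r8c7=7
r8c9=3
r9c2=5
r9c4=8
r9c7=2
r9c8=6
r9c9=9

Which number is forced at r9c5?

3

Row 9 already contains {2, 5, 6, 8, 9}.
Column 5 already contains {1, 2, 4, 7}.
Its 3×3 block (box 8) already contains {2, 4, 5, 8, 9}.
The only value from 1–9 not eliminated is 3, so r9c5 = 3.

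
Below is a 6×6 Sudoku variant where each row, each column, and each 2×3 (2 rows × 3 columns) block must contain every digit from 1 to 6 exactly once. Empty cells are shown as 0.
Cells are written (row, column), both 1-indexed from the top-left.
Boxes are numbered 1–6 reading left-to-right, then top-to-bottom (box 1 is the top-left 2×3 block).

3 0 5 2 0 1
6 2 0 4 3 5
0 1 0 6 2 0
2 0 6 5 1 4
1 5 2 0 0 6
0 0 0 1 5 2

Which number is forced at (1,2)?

Row 1 already contains {1, 2, 3, 5}.
Column 2 already contains {1, 2, 5}.
Its 2×3 block (box 1) already contains {2, 3, 5, 6}.
The only value from 1–6 not eliminated is 4, so (1,2) = 4.

4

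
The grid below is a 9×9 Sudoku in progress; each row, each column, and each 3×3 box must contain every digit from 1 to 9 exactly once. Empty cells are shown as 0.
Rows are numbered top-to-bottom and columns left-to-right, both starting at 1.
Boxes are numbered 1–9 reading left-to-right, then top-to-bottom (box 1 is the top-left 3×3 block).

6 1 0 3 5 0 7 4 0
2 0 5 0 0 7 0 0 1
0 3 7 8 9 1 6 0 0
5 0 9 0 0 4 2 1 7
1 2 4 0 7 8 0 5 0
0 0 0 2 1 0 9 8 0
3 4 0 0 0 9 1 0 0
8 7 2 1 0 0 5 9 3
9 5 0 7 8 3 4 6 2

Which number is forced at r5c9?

Row 5 already contains {1, 2, 4, 5, 7, 8}.
Column 9 already contains {1, 2, 3, 7}.
Its 3×3 block (box 6) already contains {1, 2, 5, 7, 8, 9}.
The only value from 1–9 not eliminated is 6, so r5c9 = 6.

6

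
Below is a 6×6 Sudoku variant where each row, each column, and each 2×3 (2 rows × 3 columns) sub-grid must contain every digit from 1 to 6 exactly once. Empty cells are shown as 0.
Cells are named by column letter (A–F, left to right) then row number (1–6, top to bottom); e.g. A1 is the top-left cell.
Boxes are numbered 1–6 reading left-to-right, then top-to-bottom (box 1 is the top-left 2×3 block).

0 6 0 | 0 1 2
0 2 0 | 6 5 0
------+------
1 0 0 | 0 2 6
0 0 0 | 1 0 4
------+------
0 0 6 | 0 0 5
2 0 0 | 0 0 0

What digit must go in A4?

6

Cell A4 itself could take any of {3, 5, 6} by direct elimination.
Consider where 6 can go in box 3.
B3 is out (row 3 already has a 6).
C3 is out (row 3 already has a 6).
B4 is out (column B already has a 6).
C4 is out (column C already has a 6).
So the only cell in box 3 that can hold 6 is A4.
Therefore A4 = 6.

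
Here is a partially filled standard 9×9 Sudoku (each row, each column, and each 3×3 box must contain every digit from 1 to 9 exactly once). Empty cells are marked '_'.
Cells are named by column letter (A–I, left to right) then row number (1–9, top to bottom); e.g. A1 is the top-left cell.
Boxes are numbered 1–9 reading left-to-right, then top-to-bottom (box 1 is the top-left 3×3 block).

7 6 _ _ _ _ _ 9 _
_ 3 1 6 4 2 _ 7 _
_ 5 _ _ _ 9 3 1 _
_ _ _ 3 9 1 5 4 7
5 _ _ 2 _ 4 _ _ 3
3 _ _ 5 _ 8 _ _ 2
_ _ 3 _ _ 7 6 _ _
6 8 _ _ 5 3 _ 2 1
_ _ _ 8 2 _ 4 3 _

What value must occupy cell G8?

7

Cell G8 itself could take any of {7, 9} by direct elimination.
Consider where 7 can go in column G.
G1 is out (row 1 already has a 7).
G2 is out (row 2 already has a 7).
G5 is out (box 6 already has a 7).
G6 is out (box 6 already has a 7).
So the only cell in column G that can hold 7 is G8.
Therefore G8 = 7.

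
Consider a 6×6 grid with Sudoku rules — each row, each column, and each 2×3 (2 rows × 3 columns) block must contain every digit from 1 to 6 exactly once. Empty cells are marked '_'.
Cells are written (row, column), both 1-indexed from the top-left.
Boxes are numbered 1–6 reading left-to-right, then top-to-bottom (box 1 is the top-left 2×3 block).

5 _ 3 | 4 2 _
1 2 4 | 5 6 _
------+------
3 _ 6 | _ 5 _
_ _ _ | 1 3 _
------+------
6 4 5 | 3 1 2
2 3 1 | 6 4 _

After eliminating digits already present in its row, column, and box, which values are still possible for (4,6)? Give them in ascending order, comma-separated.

4,6

Row 4 already contains {1, 3}.
Column 6 already contains {2}.
Its 2×3 block (box 4) already contains {1, 3, 5}.
Removing those from 1–6 leaves {4, 6} as the candidates for (4,6).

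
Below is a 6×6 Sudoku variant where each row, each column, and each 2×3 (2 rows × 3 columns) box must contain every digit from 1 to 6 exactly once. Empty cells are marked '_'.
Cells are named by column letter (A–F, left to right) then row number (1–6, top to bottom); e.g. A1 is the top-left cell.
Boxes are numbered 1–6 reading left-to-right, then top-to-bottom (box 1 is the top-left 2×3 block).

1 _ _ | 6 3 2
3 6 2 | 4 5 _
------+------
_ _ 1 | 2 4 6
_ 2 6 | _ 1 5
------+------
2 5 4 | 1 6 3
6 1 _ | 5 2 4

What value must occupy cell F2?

Row 2 already contains {2, 3, 4, 5, 6}.
Column F already contains {2, 3, 4, 5, 6}.
Its 2×3 block (box 2) already contains {2, 3, 4, 5, 6}.
The only value from 1–6 not eliminated is 1, so F2 = 1.

1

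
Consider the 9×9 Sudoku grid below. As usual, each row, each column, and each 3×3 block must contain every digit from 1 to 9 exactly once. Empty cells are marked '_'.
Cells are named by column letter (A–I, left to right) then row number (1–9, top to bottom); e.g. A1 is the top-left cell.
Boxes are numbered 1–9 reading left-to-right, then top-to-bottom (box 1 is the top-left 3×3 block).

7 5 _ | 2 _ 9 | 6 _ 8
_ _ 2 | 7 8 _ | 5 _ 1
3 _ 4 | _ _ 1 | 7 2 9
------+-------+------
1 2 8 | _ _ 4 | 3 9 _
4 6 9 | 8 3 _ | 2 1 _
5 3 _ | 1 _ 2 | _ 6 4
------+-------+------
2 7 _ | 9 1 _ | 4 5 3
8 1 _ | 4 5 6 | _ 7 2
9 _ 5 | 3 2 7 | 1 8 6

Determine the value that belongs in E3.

6

Row 3 already contains {1, 2, 3, 4, 7, 9}.
Column E already contains {1, 2, 3, 5, 8}.
Its 3×3 block (box 2) already contains {1, 2, 7, 8, 9}.
The only value from 1–9 not eliminated is 6, so E3 = 6.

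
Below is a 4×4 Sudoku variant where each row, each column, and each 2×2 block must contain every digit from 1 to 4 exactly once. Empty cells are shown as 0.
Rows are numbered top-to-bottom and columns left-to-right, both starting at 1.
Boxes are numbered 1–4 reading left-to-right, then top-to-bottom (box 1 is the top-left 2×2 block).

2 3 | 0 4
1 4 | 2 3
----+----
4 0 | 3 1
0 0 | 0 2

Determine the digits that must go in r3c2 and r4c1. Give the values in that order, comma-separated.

2,3

For r3c2:
  Row 3 already contains {1, 3, 4}.
  Column 2 already contains {3, 4}.
  Its 2×2 block (box 3) already contains {4}.
  The only value from 1–4 not eliminated is 2, so r3c2 = 2.
For r4c1:
  Row 4 already contains {2}.
  Column 1 already contains {1, 2, 4}.
  Its 2×2 block (box 3) already contains {4}.
  The only value from 1–4 not eliminated is 3, so r4c1 = 3.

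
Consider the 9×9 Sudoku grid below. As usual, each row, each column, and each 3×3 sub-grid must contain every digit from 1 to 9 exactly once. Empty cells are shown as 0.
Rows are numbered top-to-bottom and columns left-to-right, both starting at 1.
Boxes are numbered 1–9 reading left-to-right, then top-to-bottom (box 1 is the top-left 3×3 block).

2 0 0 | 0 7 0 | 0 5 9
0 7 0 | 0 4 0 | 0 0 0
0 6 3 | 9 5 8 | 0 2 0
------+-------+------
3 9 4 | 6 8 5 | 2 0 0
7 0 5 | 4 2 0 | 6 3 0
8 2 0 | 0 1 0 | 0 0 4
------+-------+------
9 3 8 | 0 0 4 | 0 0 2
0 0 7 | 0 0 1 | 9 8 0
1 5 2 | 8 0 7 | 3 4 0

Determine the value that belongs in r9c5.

9

Cell r9c5 itself could take any of {6, 9} by direct elimination.
Consider where 9 can go in column 5.
r7c5 is out (row 7 already has a 9).
r8c5 is out (row 8 already has a 9).
So the only cell in column 5 that can hold 9 is r9c5.
Therefore r9c5 = 9.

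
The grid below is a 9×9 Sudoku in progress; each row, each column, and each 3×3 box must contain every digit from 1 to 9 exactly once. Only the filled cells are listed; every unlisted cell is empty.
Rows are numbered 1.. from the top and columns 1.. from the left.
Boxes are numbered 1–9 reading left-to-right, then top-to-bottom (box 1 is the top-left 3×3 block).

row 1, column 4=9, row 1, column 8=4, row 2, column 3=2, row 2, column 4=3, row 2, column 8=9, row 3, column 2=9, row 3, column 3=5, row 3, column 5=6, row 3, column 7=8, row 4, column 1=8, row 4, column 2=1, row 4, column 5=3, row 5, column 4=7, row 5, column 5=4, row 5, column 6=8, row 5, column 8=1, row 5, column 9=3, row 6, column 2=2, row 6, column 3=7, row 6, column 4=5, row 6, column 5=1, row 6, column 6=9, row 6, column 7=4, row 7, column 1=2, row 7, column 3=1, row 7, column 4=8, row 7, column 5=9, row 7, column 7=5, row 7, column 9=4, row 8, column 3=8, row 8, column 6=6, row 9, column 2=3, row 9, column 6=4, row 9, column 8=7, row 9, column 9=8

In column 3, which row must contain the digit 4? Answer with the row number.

Consider where 4 can go in column 3.
row 1, column 3 is out (row 1 already has a 4).
row 5, column 3 is out (row 5 already has a 4).
row 9, column 3 is out (row 9 already has a 4).
So the only cell in column 3 that can hold 4 is row 4, column 3.
That is row 4.

4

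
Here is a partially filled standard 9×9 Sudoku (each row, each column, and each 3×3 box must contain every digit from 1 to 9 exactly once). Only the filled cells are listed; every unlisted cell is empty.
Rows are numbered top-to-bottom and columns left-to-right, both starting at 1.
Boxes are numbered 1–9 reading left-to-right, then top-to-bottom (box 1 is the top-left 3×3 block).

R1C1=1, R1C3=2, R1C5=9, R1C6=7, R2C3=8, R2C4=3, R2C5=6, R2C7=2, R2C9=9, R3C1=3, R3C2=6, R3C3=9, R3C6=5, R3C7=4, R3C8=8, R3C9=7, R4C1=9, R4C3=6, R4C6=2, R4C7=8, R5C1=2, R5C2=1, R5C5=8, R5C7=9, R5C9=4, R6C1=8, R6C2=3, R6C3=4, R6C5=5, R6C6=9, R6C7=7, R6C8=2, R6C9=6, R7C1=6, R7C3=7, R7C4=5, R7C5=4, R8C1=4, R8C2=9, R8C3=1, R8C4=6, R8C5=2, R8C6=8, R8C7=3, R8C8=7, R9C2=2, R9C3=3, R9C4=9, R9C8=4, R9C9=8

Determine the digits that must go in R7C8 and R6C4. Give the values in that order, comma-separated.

9,1

For R7C8:
  Consider where 9 can go in row 7.
  R7C2 is out (column 2 already has a 9).
  R7C6 is out (column 6 already has a 9).
  R7C7 is out (column 7 already has a 9).
  R7C9 is out (column 9 already has a 9).
  So the only cell in row 7 that can hold 9 is R7C8.
  So R7C8 = 9.
For R6C4:
  Row 6 already contains {2, 3, 4, 5, 6, 7, 8, 9}.
  Column 4 already contains {3, 5, 6, 9}.
  Its 3×3 block (box 5) already contains {2, 5, 8, 9}.
  The only value from 1–9 not eliminated is 1, so R6C4 = 1.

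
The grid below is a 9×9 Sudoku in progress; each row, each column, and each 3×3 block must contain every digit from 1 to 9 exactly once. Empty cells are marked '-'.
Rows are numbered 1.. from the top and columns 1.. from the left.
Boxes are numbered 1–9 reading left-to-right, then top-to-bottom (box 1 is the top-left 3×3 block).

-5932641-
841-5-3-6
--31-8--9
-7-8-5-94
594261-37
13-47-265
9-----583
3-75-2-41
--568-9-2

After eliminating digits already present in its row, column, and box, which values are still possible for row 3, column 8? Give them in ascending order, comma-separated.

2,5,7

Row 3 already contains {1, 3, 8, 9}.
Column 8 already contains {1, 3, 4, 6, 8, 9}.
Its 3×3 block (box 3) already contains {1, 3, 4, 6, 9}.
Removing those from 1–9 leaves {2, 5, 7} as the candidates for row 3, column 8.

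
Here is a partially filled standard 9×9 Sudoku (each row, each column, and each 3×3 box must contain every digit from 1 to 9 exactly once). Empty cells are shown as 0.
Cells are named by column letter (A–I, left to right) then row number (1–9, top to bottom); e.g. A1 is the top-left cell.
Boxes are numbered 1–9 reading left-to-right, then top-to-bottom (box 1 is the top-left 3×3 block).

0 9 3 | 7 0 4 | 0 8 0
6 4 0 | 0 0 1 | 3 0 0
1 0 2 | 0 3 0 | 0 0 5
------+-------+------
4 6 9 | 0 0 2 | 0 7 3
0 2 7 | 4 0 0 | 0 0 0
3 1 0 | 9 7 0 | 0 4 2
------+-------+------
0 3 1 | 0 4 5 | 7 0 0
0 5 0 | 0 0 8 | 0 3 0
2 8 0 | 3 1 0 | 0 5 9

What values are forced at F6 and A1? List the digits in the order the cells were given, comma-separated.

6,5

For F6:
  Row 6 already contains {1, 2, 3, 4, 7, 9}.
  Column F already contains {1, 2, 4, 5, 8}.
  Its 3×3 block (box 5) already contains {2, 4, 7, 9}.
  The only value from 1–9 not eliminated is 6, so F6 = 6.
For A1:
  Row 1 already contains {3, 4, 7, 8, 9}.
  Column A already contains {1, 2, 3, 4, 6}.
  Its 3×3 block (box 1) already contains {1, 2, 3, 4, 6, 9}.
  The only value from 1–9 not eliminated is 5, so A1 = 5.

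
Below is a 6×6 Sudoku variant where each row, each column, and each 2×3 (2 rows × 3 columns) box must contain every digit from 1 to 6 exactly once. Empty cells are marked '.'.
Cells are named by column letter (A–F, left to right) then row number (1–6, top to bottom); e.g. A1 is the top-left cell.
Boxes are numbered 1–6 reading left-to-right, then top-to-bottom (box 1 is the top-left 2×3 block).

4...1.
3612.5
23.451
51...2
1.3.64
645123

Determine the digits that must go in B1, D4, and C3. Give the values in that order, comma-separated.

For B1:
  Consider where 5 can go in column B.
  B5 is out (box 5 already has a 5).
  So the only cell in column B that can hold 5 is B1.
  So B1 = 5.
For D4:
  Consider where 6 can go in box 4.
  E4 is out (column E already has a 6).
  So the only cell in box 4 that can hold 6 is D4.
  So D4 = 6.
For C3:
  Row 3 already contains {1, 2, 3, 4, 5}.
  Column C already contains {1, 3, 5}.
  Its 2×3 block (box 3) already contains {1, 2, 3, 5}.
  The only value from 1–6 not eliminated is 6, so C3 = 6.

5,6,6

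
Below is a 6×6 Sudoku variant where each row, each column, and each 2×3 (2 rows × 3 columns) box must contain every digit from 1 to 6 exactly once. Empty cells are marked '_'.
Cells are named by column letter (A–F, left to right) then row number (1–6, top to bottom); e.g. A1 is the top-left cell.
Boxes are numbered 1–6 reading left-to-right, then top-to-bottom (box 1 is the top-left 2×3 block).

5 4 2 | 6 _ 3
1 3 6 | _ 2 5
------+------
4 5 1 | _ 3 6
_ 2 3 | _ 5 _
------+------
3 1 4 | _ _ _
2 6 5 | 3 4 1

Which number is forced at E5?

6

Row 5 already contains {1, 3, 4}.
Column E already contains {2, 3, 4, 5}.
Its 2×3 block (box 6) already contains {1, 3, 4}.
The only value from 1–6 not eliminated is 6, so E5 = 6.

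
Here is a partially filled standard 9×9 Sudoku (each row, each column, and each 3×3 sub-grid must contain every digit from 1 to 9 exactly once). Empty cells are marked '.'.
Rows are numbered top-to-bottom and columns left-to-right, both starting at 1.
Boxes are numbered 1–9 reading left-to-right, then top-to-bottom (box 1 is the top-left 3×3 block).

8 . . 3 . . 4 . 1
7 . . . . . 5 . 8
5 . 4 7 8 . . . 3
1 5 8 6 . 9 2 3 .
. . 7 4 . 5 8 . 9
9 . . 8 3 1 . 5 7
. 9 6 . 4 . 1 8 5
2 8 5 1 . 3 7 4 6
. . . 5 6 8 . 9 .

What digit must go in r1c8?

7

Cell r1c8 itself could take any of {2, 6, 7} by direct elimination.
Consider where 7 can go in column 8.
r2c8 is out (row 2 already has a 7).
r3c8 is out (row 3 already has a 7).
r5c8 is out (row 5 already has a 7).
So the only cell in column 8 that can hold 7 is r1c8.
Therefore r1c8 = 7.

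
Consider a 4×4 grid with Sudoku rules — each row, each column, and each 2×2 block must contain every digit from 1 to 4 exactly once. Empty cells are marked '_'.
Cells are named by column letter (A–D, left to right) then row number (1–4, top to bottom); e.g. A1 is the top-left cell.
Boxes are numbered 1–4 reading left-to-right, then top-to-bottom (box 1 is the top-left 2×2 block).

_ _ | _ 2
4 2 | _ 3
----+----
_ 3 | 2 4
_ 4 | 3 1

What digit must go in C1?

4

Cell C1 itself could take any of {1, 4} by direct elimination.
Consider where 4 can go in column C.
C2 is out (row 2 already has a 4).
So the only cell in column C that can hold 4 is C1.
Therefore C1 = 4.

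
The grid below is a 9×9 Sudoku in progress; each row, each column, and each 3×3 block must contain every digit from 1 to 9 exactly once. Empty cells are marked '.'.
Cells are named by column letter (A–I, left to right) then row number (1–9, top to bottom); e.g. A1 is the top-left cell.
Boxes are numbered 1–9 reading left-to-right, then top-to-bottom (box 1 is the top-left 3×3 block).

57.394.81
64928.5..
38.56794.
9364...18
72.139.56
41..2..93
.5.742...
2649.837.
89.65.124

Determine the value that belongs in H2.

3

Row 2 already contains {2, 4, 5, 6, 8, 9}.
Column H already contains {1, 2, 4, 5, 7, 8, 9}.
Its 3×3 block (box 3) already contains {1, 4, 5, 8, 9}.
The only value from 1–9 not eliminated is 3, so H2 = 3.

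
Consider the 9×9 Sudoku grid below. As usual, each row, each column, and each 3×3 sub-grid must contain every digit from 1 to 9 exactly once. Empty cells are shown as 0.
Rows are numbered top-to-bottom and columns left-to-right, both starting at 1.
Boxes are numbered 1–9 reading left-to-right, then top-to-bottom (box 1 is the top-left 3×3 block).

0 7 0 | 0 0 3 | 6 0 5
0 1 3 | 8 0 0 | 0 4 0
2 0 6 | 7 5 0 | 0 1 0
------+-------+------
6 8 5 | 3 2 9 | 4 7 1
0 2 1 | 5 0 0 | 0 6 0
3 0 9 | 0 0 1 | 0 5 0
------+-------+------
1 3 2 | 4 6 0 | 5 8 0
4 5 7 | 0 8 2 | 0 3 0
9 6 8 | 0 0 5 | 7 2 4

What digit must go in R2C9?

Cell R2C9 itself could take any of {2, 7, 9} by direct elimination.
Consider where 7 can go in column 9.
R3C9 is out (row 3 already has a 7).
R5C9 is out (box 6 already has a 7).
R6C9 is out (box 6 already has a 7).
R7C9 is out (box 9 already has a 7).
R8C9 is out (row 8 already has a 7).
So the only cell in column 9 that can hold 7 is R2C9.
Therefore R2C9 = 7.

7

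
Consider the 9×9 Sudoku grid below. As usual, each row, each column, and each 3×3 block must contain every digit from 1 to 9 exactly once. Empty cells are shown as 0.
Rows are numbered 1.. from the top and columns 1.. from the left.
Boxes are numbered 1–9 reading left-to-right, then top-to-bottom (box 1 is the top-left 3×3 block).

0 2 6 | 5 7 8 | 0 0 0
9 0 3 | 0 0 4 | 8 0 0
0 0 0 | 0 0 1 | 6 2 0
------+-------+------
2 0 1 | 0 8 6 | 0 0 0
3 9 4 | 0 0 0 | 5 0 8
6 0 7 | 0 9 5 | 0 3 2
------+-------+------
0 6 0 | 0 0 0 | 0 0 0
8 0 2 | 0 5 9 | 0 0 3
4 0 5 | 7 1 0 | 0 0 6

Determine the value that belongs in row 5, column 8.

6

Cell row 5, column 8 itself could take any of {1, 6, 7} by direct elimination.
Consider where 6 can go in box 6.
row 4, column 7 is out (row 4 already has a 6).
row 4, column 8 is out (row 4 already has a 6).
row 4, column 9 is out (row 4 already has a 6).
row 6, column 7 is out (row 6 already has a 6).
So the only cell in box 6 that can hold 6 is row 5, column 8.
Therefore row 5, column 8 = 6.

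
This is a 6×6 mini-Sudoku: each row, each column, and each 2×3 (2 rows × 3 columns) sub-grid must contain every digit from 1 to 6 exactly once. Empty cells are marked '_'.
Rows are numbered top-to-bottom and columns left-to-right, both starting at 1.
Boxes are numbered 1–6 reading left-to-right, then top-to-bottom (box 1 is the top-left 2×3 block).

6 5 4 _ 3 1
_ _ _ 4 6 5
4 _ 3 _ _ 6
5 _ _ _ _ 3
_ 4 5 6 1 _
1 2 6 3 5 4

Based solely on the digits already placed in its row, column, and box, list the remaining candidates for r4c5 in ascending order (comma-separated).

Row 4 already contains {3, 5}.
Column 5 already contains {1, 3, 5, 6}.
Its 2×3 block (box 4) already contains {3, 6}.
Removing those from 1–6 leaves {2, 4} as the candidates for r4c5.

2,4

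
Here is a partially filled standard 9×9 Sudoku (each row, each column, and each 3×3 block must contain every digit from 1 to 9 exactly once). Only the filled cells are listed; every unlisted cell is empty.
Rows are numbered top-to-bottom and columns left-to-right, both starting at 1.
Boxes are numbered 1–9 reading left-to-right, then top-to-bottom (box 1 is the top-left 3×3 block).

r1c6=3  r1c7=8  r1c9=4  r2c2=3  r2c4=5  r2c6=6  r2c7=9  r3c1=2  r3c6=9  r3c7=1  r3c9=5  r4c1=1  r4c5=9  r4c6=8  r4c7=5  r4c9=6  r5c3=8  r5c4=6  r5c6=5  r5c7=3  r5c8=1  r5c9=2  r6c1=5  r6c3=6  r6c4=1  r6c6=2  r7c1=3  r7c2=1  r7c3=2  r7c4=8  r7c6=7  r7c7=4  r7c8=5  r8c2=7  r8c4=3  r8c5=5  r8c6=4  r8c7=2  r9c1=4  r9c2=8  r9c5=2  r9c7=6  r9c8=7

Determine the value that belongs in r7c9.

9

Row 7 already contains {1, 2, 3, 4, 5, 7, 8}.
Column 9 already contains {2, 4, 5, 6}.
Its 3×3 block (box 9) already contains {2, 4, 5, 6, 7}.
The only value from 1–9 not eliminated is 9, so r7c9 = 9.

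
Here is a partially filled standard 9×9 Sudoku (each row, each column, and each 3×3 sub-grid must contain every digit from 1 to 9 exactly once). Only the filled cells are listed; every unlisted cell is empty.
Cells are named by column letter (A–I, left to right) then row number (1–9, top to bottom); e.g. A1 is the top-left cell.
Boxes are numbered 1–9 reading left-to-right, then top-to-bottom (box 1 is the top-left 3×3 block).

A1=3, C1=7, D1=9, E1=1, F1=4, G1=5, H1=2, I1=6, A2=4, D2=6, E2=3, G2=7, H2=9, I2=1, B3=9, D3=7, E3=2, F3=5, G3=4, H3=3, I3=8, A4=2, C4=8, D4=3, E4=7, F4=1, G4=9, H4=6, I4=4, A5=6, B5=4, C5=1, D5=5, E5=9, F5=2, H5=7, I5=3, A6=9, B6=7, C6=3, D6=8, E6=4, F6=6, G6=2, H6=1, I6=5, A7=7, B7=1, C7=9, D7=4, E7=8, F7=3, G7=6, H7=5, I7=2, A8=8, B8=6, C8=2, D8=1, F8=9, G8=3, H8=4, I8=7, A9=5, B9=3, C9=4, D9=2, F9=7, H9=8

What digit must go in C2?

Row 2 already contains {1, 3, 4, 6, 7, 9}.
Column C already contains {1, 2, 3, 4, 7, 8, 9}.
Its 3×3 block (box 1) already contains {3, 4, 7, 9}.
The only value from 1–9 not eliminated is 5, so C2 = 5.

5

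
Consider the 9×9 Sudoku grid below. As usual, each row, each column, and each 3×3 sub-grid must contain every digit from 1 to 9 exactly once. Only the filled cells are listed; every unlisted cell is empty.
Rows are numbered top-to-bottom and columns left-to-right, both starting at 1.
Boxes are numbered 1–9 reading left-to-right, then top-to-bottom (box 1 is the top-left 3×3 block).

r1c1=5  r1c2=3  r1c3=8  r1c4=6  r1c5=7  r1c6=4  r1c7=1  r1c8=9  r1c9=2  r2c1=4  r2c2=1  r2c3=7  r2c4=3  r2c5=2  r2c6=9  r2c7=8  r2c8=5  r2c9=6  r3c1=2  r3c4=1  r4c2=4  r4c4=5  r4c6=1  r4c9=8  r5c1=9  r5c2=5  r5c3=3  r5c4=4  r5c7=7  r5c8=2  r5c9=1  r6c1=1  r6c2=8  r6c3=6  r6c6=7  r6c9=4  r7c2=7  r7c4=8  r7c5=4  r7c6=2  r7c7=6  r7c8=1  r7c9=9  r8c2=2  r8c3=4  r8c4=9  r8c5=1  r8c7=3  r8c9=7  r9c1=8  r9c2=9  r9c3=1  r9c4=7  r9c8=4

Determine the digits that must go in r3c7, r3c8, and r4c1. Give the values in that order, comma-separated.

4,7,7

For r3c7:
  Row 3 already contains {1, 2}.
  Column 7 already contains {1, 3, 6, 7, 8}.
  Its 3×3 block (box 3) already contains {1, 2, 5, 6, 8, 9}.
  The only value from 1–9 not eliminated is 4, so r3c7 = 4.
For r3c8:
  Consider where 7 can go in column 8.
  r4c8 is out (box 6 already has a 7).
  r6c8 is out (row 6 already has a 7).
  r8c8 is out (row 8 already has a 7).
  So the only cell in column 8 that can hold 7 is r3c8.
  So r3c8 = 7.
For r4c1:
  Row 4 already contains {1, 4, 5, 8}.
  Column 1 already contains {1, 2, 4, 5, 8, 9}.
  Its 3×3 block (box 4) already contains {1, 3, 4, 5, 6, 8, 9}.
  The only value from 1–9 not eliminated is 7, so r4c1 = 7.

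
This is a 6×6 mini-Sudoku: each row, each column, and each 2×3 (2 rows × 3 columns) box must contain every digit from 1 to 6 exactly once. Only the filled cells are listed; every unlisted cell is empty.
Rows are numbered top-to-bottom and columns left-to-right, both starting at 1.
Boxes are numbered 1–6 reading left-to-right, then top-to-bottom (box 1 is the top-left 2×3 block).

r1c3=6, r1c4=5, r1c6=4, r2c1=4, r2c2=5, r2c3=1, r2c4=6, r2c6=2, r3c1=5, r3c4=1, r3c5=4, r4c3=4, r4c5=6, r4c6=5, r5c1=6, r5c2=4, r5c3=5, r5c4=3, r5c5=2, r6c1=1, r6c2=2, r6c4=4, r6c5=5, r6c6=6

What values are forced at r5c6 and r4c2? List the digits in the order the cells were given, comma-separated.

For r5c6:
  Row 5 already contains {2, 3, 4, 5, 6}.
  Column 6 already contains {2, 4, 5, 6}.
  Its 2×3 block (box 6) already contains {2, 3, 4, 5, 6}.
  The only value from 1–6 not eliminated is 1, so r5c6 = 1.
For r4c2:
  Consider where 1 can go in box 3.
  r3c2 is out (row 3 already has a 1).
  r3c3 is out (row 3 already has a 1).
  r4c1 is out (column 1 already has a 1).
  So the only cell in box 3 that can hold 1 is r4c2.
  So r4c2 = 1.

1,1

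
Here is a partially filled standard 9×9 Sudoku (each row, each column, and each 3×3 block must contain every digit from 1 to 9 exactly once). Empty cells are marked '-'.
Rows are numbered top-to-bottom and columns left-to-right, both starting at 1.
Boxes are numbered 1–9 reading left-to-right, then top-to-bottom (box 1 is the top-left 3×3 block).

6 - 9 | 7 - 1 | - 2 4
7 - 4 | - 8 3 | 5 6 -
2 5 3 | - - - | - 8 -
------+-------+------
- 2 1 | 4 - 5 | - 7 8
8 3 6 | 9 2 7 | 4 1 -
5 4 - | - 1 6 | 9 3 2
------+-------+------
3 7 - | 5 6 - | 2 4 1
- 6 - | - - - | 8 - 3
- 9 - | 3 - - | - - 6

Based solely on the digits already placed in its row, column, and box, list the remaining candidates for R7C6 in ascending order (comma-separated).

8,9

Row 7 already contains {1, 2, 3, 4, 5, 6, 7}.
Column 6 already contains {1, 3, 5, 6, 7}.
Its 3×3 block (box 8) already contains {3, 5, 6}.
Removing those from 1–9 leaves {8, 9} as the candidates for R7C6.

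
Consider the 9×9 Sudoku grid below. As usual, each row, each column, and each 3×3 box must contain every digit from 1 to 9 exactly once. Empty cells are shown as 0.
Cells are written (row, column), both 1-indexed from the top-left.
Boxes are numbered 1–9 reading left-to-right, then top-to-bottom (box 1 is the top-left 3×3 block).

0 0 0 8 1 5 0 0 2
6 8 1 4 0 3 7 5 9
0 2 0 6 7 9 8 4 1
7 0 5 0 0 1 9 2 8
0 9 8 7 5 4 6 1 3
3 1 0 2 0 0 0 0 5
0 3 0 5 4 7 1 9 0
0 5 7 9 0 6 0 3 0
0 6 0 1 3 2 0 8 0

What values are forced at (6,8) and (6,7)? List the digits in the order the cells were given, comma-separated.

For (6,8):
  Row 6 already contains {1, 2, 3, 5}.
  Column 8 already contains {1, 2, 3, 4, 5, 8, 9}.
  Its 3×3 block (box 6) already contains {1, 2, 3, 5, 6, 8, 9}.
  The only value from 1–9 not eliminated is 7, so (6,8) = 7.
For (6,7):
  Row 6 already contains {1, 2, 3, 5}.
  Column 7 already contains {1, 6, 7, 8, 9}.
  Its 3×3 block (box 6) already contains {1, 2, 3, 5, 6, 8, 9}.
  The only value from 1–9 not eliminated is 4, so (6,7) = 4.

7,4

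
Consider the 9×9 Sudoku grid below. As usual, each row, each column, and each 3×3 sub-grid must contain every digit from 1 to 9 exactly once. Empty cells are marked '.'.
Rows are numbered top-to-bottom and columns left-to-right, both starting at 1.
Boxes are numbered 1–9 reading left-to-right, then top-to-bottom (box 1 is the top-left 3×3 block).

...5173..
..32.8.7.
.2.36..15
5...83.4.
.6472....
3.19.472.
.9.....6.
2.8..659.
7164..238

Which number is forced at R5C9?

3

Cell R5C9 itself could take any of {1, 3, 9} by direct elimination.
Consider where 3 can go in box 6.
R4C7 is out (row 4 already has a 3).
R4C9 is out (row 4 already has a 3).
R5C7 is out (column 7 already has a 3).
R5C8 is out (column 8 already has a 3).
R6C9 is out (row 6 already has a 3).
So the only cell in box 6 that can hold 3 is R5C9.
Therefore R5C9 = 3.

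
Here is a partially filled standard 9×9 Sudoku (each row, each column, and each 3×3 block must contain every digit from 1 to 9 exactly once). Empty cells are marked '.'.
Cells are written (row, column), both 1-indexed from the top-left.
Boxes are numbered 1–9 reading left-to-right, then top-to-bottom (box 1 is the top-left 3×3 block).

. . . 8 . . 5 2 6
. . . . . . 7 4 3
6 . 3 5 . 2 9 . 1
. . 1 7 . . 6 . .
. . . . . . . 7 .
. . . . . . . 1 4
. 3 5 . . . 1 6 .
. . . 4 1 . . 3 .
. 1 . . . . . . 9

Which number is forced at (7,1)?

Cell (7,1) itself could take any of {2, 4, 7, 8, 9} by direct elimination.
Consider where 4 can go in row 7.
(7,4) is out (column 4 already has a 4).
(7,5) is out (box 8 already has a 4).
(7,6) is out (box 8 already has a 4).
(7,9) is out (column 9 already has a 4).
So the only cell in row 7 that can hold 4 is (7,1).
Therefore (7,1) = 4.

4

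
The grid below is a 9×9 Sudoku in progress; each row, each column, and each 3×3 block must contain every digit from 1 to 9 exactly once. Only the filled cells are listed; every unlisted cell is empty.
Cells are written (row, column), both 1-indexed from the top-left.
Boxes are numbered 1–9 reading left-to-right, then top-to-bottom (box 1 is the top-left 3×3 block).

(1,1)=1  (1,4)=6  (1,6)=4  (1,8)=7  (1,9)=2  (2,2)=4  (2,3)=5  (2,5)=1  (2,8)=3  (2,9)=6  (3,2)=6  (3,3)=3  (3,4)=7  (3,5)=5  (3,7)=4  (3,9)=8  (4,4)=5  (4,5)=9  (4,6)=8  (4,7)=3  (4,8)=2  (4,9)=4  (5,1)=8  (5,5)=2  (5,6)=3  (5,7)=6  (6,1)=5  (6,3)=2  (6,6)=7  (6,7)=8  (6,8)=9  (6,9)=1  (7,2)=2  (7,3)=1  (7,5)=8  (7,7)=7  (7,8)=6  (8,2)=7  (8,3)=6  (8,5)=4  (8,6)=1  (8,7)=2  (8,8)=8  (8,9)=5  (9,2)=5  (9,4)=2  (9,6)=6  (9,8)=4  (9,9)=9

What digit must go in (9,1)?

3

Row 9 already contains {2, 4, 5, 6, 9}.
Column 1 already contains {1, 5, 8}.
Its 3×3 block (box 7) already contains {1, 2, 5, 6, 7}.
The only value from 1–9 not eliminated is 3, so (9,1) = 3.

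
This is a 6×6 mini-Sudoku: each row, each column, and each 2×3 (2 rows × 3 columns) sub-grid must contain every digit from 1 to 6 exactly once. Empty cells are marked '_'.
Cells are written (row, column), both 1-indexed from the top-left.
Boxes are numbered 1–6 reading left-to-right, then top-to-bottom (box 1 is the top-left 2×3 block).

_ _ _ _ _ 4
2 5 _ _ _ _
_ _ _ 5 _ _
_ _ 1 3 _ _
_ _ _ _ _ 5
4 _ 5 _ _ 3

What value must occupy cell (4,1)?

5

Cell (4,1) itself could take any of {5, 6} by direct elimination.
Consider where 5 can go in row 4.
(4,2) is out (column 2 already has a 5).
(4,5) is out (box 4 already has a 5).
(4,6) is out (column 6 already has a 5).
So the only cell in row 4 that can hold 5 is (4,1).
Therefore (4,1) = 5.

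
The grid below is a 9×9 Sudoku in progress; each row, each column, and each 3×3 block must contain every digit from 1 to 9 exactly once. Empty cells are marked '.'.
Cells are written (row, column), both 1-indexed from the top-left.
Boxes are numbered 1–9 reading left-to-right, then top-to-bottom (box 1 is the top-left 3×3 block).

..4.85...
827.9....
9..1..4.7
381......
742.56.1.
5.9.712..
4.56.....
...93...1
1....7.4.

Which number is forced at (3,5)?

Cell (3,5) itself could take any of {2, 6} by direct elimination.
Consider where 6 can go in column 5.
(4,5) is out (box 5 already has a 6).
(7,5) is out (row 7 already has a 6).
(9,5) is out (box 8 already has a 6).
So the only cell in column 5 that can hold 6 is (3,5).
Therefore (3,5) = 6.

6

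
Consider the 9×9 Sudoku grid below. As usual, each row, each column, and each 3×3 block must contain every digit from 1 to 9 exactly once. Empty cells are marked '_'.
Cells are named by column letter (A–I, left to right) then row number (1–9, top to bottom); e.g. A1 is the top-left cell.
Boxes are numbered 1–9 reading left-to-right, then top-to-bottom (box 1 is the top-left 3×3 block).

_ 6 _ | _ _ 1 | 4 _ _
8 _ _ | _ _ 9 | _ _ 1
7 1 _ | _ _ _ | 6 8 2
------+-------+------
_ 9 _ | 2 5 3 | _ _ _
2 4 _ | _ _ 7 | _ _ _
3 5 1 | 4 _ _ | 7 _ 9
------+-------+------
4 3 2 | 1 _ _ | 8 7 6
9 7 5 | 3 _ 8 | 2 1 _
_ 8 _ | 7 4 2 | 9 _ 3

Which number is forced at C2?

4

Cell C2 itself could take any of {3, 4} by direct elimination.
Consider where 4 can go in row 2.
B2 is out (column B already has a 4).
D2 is out (column D already has a 4).
E2 is out (column E already has a 4).
G2 is out (column G already has a 4).
H2 is out (box 3 already has a 4).
So the only cell in row 2 that can hold 4 is C2.
Therefore C2 = 4.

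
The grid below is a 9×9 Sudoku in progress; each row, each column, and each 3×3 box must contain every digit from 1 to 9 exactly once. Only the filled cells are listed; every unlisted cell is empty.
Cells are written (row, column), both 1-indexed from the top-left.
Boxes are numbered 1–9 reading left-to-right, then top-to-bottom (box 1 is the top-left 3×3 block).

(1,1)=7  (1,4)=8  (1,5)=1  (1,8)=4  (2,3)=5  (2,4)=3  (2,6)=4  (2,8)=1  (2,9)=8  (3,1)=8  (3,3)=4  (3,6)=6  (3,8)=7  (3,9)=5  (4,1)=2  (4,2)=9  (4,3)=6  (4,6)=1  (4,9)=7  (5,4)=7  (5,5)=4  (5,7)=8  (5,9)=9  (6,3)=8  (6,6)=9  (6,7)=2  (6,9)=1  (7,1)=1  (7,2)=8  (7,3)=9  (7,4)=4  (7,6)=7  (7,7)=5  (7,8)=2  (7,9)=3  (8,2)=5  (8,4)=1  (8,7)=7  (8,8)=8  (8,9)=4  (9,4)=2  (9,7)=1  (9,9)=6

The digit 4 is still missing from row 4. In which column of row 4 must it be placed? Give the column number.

7

Consider where 4 can go in row 4.
(4,4) is out (column 4 already has a 4).
(4,5) is out (column 5 already has a 4).
(4,8) is out (column 8 already has a 4).
So the only cell in row 4 that can hold 4 is (4,7).
That is column 7.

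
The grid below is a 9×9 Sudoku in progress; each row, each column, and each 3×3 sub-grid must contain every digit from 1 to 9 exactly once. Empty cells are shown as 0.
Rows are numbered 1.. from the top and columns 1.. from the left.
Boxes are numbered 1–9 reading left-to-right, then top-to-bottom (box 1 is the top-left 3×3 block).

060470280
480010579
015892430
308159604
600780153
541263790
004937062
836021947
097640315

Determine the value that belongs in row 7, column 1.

1

Row 7 already contains {2, 3, 4, 6, 7, 9}.
Column 1 already contains {3, 4, 5, 6, 8}.
Its 3×3 block (box 7) already contains {3, 4, 6, 7, 8, 9}.
The only value from 1–9 not eliminated is 1, so row 7, column 1 = 1.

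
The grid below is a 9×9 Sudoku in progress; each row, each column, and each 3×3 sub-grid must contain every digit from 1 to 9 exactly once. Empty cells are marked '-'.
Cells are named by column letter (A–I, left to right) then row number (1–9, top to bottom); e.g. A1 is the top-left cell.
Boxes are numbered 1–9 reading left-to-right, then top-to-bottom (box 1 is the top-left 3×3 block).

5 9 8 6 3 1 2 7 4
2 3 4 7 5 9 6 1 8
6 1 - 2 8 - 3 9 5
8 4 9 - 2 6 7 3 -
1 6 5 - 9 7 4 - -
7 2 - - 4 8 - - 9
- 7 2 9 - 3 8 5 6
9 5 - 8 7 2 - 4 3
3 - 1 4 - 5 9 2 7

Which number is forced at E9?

Row 9 already contains {1, 2, 3, 4, 5, 7, 9}.
Column E already contains {2, 3, 4, 5, 7, 8, 9}.
Its 3×3 block (box 8) already contains {2, 3, 4, 5, 7, 8, 9}.
The only value from 1–9 not eliminated is 6, so E9 = 6.

6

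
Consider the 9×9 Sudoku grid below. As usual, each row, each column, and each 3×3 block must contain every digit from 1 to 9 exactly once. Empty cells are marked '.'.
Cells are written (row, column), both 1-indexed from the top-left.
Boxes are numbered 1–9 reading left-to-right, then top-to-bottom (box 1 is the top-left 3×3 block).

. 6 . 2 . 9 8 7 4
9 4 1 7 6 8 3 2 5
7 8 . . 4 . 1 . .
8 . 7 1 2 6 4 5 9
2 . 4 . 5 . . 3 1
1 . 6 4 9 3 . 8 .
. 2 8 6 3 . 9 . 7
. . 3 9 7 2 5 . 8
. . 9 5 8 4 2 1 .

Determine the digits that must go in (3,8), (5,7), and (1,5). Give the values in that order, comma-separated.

For (3,8):
  Consider where 9 can go in column 8.
  (7,8) is out (row 7 already has a 9).
  (8,8) is out (row 8 already has a 9).
  So the only cell in column 8 that can hold 9 is (3,8).
  So (3,8) = 9.
For (5,7):
  Consider where 6 can go in column 7.
  (6,7) is out (row 6 already has a 6).
  So the only cell in column 7 that can hold 6 is (5,7).
  So (5,7) = 6.
For (1,5):
  Row 1 already contains {2, 4, 6, 7, 8, 9}.
  Column 5 already contains {2, 3, 4, 5, 6, 7, 8, 9}.
  Its 3×3 block (box 2) already contains {2, 4, 6, 7, 8, 9}.
  The only value from 1–9 not eliminated is 1, so (1,5) = 1.

9,6,1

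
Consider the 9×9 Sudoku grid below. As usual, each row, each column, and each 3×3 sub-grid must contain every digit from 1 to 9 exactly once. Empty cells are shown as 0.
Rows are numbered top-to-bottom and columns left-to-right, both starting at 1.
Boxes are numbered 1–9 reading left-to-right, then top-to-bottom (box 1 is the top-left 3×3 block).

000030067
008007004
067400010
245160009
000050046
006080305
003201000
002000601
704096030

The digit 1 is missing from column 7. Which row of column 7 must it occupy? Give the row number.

5

Consider where 1 can go in column 7.
R1C7 is out (box 3 already has a 1). R2C7 is out (box 3 already has a 1). R3C7 is out (row 3 already has a 1). R4C7 is out (row 4 already has a 1). The remaining empty cells in column 7 are similarly blocked.
So the only cell in column 7 that can hold 1 is R5C7.
That is row 5.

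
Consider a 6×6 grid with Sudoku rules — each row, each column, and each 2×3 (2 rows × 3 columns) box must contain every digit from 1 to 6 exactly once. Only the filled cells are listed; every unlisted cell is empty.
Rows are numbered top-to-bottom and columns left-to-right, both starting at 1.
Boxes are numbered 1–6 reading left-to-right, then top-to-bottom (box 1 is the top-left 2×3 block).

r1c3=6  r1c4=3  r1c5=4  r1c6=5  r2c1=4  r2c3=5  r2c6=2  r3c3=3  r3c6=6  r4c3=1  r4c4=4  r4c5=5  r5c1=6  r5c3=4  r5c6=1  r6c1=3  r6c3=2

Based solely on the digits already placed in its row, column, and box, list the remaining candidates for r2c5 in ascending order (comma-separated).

Row 2 already contains {2, 4, 5}.
Column 5 already contains {4, 5}.
Its 2×3 block (box 2) already contains {2, 3, 4, 5}.
Removing those from 1–6 leaves {1, 6} as the candidates for r2c5.

1,6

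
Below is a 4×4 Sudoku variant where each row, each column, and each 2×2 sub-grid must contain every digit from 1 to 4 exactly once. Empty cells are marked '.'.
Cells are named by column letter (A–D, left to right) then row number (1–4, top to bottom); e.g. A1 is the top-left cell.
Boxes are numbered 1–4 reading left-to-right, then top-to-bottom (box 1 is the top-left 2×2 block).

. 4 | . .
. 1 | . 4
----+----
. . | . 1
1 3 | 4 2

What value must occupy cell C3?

3

Row 3 already contains {1}.
Column C already contains {4}.
Its 2×2 block (box 4) already contains {1, 2, 4}.
The only value from 1–4 not eliminated is 3, so C3 = 3.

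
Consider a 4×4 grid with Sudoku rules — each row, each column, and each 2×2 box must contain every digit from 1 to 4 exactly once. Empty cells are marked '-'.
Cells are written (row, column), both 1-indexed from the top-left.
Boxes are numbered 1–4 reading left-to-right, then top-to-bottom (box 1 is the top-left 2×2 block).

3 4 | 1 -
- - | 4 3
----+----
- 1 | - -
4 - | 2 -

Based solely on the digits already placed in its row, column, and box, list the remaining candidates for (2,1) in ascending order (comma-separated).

1,2

Row 2 already contains {3, 4}.
Column 1 already contains {3, 4}.
Its 2×2 block (box 1) already contains {3, 4}.
Removing those from 1–4 leaves {1, 2} as the candidates for (2,1).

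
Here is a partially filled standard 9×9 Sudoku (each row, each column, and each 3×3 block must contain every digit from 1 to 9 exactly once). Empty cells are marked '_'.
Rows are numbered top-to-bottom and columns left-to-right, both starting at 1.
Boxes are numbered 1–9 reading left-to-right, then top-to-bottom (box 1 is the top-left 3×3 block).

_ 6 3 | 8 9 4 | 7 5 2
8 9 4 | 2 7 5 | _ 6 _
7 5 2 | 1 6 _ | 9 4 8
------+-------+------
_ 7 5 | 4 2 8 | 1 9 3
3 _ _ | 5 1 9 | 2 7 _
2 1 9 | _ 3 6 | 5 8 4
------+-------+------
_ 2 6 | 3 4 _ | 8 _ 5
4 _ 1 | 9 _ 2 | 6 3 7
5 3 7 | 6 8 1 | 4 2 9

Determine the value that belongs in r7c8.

Row 7 already contains {2, 3, 4, 5, 6, 8}.
Column 8 already contains {2, 3, 4, 5, 6, 7, 8, 9}.
Its 3×3 block (box 9) already contains {2, 3, 4, 5, 6, 7, 8, 9}.
The only value from 1–9 not eliminated is 1, so r7c8 = 1.

1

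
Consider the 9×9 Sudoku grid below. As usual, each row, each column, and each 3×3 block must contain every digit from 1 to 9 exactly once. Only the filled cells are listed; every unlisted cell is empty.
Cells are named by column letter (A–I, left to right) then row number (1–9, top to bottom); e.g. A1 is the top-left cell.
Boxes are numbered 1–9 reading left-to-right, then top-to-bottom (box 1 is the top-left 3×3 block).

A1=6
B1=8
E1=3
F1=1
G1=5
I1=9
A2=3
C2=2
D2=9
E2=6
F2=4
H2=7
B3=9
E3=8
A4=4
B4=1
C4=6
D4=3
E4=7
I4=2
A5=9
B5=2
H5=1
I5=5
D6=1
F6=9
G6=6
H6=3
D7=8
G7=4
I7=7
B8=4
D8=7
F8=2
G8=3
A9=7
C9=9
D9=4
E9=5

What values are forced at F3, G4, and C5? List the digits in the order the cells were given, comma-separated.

For F3:
  Consider where 7 can go in column F.
  F4 is out (row 4 already has a 7).
  F5 is out (box 5 already has a 7).
  F7 is out (row 7 already has a 7).
  F9 is out (row 9 already has a 7).
  So the only cell in column F that can hold 7 is F3.
  So F3 = 7.
For G4:
  Consider where 9 can go in column G.
  G2 is out (row 2 already has a 9).
  G3 is out (row 3 already has a 9).
  G5 is out (row 5 already has a 9).
  G9 is out (row 9 already has a 9).
  So the only cell in column G that can hold 9 is G4.
  So G4 = 9.
For C5:
  Consider where 3 can go in box 4.
  A6 is out (row 6 already has a 3).
  B6 is out (row 6 already has a 3).
  C6 is out (row 6 already has a 3).
  So the only cell in box 4 that can hold 3 is C5.
  So C5 = 3.

7,9,3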